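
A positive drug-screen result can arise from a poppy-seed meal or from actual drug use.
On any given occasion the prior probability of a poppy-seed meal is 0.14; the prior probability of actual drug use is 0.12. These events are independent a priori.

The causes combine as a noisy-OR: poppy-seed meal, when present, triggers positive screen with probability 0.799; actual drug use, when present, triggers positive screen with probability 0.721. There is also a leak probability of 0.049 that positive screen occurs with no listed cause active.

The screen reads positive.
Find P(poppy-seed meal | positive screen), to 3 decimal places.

Under noisy-OR, P(positive screen | causes) = 1 − (1−0.049)·∏(1−qᵢ) over the active causes.
Enumerate the 4 (poppy-seed meal, actual drug use) configurations and weight by the priors:
  P(positive screen) = 0.049·0.86·0.88 + 0.734671·0.86·0.12 + 0.808849·0.14·0.88 + 0.946669·0.14·0.12
        = 0.037083 + 0.075818 + 0.099650 + 0.015904 = 0.228455
The terms with poppy-seed meal present sum to 0.115554, so
  P(poppy-seed meal | positive screen) = 0.115554 / 0.228455 ≈ 0.506

P(poppy-seed meal | positive screen) ≈ 0.506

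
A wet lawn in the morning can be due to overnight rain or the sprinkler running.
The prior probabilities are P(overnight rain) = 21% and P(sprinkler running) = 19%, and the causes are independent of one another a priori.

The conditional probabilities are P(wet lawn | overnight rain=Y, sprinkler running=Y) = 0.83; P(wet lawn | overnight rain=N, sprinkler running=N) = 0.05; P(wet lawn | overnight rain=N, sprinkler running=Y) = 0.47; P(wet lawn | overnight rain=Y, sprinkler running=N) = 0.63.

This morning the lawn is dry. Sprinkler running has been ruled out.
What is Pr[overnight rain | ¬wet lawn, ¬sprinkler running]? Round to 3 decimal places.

Weight on overnight rain=true, given the evidence: 0.37·0.21 = 0.077700
Normalizer over all consistent configurations: 0.95·0.79 + 0.37·0.21 = 0.828200
P(overnight rain | ¬wet lawn, ¬sprinkler running) = 0.077700/0.828200 ≈ 0.094

Pr[overnight rain | ¬wet lawn, ¬sprinkler running] ≈ 0.094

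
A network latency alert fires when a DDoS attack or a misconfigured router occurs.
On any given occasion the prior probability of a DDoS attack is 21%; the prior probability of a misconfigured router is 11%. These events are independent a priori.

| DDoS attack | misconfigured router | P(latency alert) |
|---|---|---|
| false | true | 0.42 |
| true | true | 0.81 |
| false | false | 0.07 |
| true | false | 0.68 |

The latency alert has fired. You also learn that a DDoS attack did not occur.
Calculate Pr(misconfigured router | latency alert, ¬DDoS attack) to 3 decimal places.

For the numerator, keep only misconfigured router=true terms: 0.42·0.11 = 0.046200
Normalizer over all consistent configurations: 0.07·0.89 + 0.42·0.11 = 0.108500
P(misconfigured router | latency alert, ¬DDoS attack) = 0.046200/0.108500 ≈ 0.426

Pr(misconfigured router | latency alert, ¬DDoS attack) ≈ 0.426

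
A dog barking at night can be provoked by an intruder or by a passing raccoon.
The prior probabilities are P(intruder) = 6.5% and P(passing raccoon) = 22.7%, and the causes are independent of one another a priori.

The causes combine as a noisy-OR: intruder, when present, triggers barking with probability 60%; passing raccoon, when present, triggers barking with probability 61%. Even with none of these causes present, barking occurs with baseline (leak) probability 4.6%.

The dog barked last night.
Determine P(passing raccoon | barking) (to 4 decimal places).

Under noisy-OR, P(barking | causes) = 1 − (1−0.046)·∏(1−qᵢ) over the active causes.
Numerator (weight on configurations with passing raccoon): 0.133277 + 0.012559 = 0.145836
Normalizer over all consistent configurations: 0.046·0.935·0.773 + 0.62794·0.935·0.227 + 0.6184·0.065·0.773 + 0.851176·0.065·0.227 = 0.210155
P(passing raccoon | barking) = 0.145836/0.210155 ≈ 0.6939

P(passing raccoon | barking) ≈ 0.6939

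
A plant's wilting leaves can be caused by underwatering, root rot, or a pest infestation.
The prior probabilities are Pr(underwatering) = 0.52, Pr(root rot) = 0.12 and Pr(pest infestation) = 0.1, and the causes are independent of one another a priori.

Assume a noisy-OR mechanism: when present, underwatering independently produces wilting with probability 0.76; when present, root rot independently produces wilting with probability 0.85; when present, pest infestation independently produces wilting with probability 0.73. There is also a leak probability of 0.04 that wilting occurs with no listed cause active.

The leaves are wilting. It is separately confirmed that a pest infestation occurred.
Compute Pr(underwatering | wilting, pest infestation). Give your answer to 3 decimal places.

Under noisy-OR, P(wilting | causes) = 1 − (1−0.04)·∏(1−qᵢ) over the active causes.
By total probability over the 4 (underwatering, root rot) configurations:
  P(wilting | pest infestation) = 0.7408·0.48·0.88 + 0.96112·0.48·0.12 + 0.937792·0.52·0.88 + 0.990669·0.52·0.12
        = 0.312914 + 0.055361 + 0.429134 + 0.061818 = 0.859227
Keeping only the underwatering-present terms gives 0.490952, so
  P(underwatering | wilting, pest infestation) = 0.490952 / 0.859227 ≈ 0.571

Pr(underwatering | wilting, pest infestation) ≈ 0.571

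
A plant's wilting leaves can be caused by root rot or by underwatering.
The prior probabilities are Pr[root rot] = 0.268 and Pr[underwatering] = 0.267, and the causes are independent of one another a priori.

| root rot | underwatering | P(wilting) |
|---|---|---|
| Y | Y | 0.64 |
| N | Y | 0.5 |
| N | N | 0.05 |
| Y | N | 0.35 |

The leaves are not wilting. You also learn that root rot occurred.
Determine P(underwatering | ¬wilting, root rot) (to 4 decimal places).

Weight on underwatering=true, given the evidence: 0.36*0.267 = 0.096120
The normalizing constant is 0.65*0.733 + 0.36*0.267 = 0.572570
P(underwatering | ¬wilting, root rot) = 0.096120/0.572570 ≈ 0.1679

P(underwatering | ¬wilting, root rot) ≈ 0.1679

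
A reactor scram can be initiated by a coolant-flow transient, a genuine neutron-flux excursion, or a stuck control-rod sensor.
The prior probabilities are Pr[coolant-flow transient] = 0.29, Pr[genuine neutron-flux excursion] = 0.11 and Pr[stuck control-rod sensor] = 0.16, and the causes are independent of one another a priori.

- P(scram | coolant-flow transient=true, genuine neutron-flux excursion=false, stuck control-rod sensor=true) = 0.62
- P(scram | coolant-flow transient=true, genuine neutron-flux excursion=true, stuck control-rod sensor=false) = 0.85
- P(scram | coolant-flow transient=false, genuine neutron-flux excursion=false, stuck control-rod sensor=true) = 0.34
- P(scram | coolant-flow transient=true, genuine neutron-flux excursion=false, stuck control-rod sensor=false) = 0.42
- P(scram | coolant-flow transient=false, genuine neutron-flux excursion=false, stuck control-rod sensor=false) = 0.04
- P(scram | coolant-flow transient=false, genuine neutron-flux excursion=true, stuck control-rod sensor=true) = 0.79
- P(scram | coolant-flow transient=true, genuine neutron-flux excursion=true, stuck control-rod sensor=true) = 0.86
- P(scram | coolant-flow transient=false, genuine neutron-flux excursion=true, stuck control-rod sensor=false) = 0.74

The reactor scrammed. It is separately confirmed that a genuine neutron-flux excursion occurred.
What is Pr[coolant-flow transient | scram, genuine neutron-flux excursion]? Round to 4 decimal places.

Pr[coolant-flow transient | scram, genuine neutron-flux excursion] ≈ 0.3174

P(scram | genuine neutron-flux excursion) = 0.74*0.71*0.84 + 0.79*0.71*0.16 + 0.85*0.29*0.84 + 0.86*0.29*0.16 = 0.441336 + 0.089744 + 0.207060 + 0.039904 = 0.778044
Of this, 0.246964 comes from 0.207060 + 0.039904 (the coolant-flow transient=true cases).
P(coolant-flow transient | scram, genuine neutron-flux excursion) = 0.246964 / 0.778044 ≈ 0.3174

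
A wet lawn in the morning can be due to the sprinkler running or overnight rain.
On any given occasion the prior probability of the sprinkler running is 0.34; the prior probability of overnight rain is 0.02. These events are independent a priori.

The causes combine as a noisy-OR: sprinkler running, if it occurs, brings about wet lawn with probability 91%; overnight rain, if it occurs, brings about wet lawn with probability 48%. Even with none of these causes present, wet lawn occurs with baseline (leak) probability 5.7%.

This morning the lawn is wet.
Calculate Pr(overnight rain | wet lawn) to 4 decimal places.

Pr(overnight rain | wet lawn) ≈ 0.0373

Under noisy-OR, P(wet lawn | causes) = 1 − (1−0.057)·∏(1−qᵢ) over the active causes.
By total probability over the 4 (sprinkler running, overnight rain) configurations:
  P(wet lawn) = 0.057×0.66×0.98 + 0.50964×0.66×0.02 + 0.91513×0.34×0.98 + 0.955868×0.34×0.02
        = 0.036868 + 0.006727 + 0.304921 + 0.006500 = 0.355016
Configurations with overnight rain contribute 0.013227, so
  P(overnight rain | wet lawn) = 0.013227 / 0.355016 ≈ 0.0373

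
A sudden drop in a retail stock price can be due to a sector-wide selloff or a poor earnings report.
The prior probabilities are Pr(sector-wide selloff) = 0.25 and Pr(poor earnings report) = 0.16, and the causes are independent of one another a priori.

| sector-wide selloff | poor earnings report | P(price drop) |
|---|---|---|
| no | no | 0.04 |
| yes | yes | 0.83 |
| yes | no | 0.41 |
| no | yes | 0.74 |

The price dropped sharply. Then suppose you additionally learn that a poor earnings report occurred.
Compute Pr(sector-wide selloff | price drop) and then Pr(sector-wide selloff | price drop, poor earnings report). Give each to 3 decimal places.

Pr(sector-wide selloff | price drop) ≈ 0.511; Pr(sector-wide selloff | price drop, poor earnings report) ≈ 0.272

Numerator (weight on configurations with sector-wide selloff): 0.086100 + 0.033200 = 0.119300
The normalizing constant is 0.04×0.75×0.84 + 0.74×0.75×0.16 + 0.41×0.25×0.84 + 0.83×0.25×0.16 = 0.233300
Posterior = 0.119300 / 0.233300 ≈ 0.511

With the extra evidence:
Weight on sector-wide selloff=true, given the evidence: 0.83*0.25 = 0.207500
Normalizer over all consistent configurations: 0.74*0.75 + 0.83*0.25 = 0.762500
Posterior = 0.207500 / 0.762500 ≈ 0.272
Conditioning on poor earnings report lowers the posterior on sector-wide selloff: the classic explaining-away effect in a common-effect structure.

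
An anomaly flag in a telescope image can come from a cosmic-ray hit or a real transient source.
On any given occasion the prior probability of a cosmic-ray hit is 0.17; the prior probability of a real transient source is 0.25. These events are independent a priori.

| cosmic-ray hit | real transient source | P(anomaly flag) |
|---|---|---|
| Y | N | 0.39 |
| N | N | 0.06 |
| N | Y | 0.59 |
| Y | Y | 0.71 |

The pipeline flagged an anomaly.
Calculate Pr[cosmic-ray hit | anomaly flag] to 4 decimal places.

Weight on cosmic-ray hit=true, given the evidence: 0.049725 + 0.030175 = 0.079900
Normalizer over all consistent configurations: 0.06·0.83·0.75 + 0.59·0.83·0.25 + 0.39·0.17·0.75 + 0.71·0.17·0.25 = 0.239675
P(cosmic-ray hit | anomaly flag) = 0.079900/0.239675 ≈ 0.3334

Pr[cosmic-ray hit | anomaly flag] ≈ 0.3334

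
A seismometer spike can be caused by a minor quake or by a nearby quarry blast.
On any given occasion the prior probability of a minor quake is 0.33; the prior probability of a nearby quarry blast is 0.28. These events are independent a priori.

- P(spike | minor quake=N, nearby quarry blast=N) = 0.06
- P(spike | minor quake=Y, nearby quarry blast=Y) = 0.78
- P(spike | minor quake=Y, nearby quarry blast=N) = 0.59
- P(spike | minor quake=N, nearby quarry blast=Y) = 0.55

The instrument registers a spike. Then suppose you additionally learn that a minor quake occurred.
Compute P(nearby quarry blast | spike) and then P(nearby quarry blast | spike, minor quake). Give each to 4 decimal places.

Weight on nearby quarry blast=true, given the evidence: 0.103180 + 0.072072 = 0.175252
Denominator P(spike): 0.06·0.67·0.72 + 0.55·0.67·0.28 + 0.59·0.33·0.72 + 0.78·0.33·0.28 = 0.344380
P(nearby quarry blast | spike) = 0.175252/0.344380 ≈ 0.5089

With the extra evidence:
For the numerator, keep only nearby quarry blast=true terms: 0.78×0.28 = 0.218400
Normalizer over all consistent configurations: 0.59×0.72 + 0.78×0.28 = 0.643200
P(nearby quarry blast | spike, minor quake) = 0.218400/0.643200 ≈ 0.3396

P(nearby quarry blast | spike) ≈ 0.5089; P(nearby quarry blast | spike, minor quake) ≈ 0.3396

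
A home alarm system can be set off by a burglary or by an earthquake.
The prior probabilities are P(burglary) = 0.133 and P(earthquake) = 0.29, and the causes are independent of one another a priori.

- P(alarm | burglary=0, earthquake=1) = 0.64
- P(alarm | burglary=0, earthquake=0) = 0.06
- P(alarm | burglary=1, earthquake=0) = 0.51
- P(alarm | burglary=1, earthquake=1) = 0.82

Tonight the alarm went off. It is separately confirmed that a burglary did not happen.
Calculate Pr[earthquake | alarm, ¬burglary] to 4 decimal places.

Pr[earthquake | alarm, ¬burglary] ≈ 0.8133

P(alarm | ¬burglary) = 0.06*0.71 + 0.64*0.29 = 0.042600 + 0.185600 = 0.228200
Restricting to configurations with earthquake present: 0.64*0.29 = 0.185600.
P(earthquake | alarm, ¬burglary) = 0.185600 / 0.228200 ≈ 0.8133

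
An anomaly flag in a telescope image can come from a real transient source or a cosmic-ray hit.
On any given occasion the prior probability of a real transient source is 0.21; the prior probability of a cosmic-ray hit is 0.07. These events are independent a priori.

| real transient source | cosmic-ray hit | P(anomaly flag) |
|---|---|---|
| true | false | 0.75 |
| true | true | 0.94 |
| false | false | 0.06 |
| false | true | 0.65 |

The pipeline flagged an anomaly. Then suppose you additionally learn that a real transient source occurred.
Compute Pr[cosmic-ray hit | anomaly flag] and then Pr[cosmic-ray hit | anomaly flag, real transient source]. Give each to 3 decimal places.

For the numerator, keep only cosmic-ray hit=true terms: 0.035945 + 0.013818 = 0.049763
Denominator P(anomaly flag): 0.06*0.79*0.93 + 0.65*0.79*0.07 + 0.75*0.21*0.93 + 0.94*0.21*0.07 = 0.240320
P(cosmic-ray hit | anomaly flag) = 0.049763/0.240320 ≈ 0.207

Now also conditioning on real transient source=true:
Weight on cosmic-ray hit=true, given the evidence: 0.94×0.07 = 0.065800
Normalizer over all consistent configurations: 0.75×0.93 + 0.94×0.07 = 0.763300
Posterior = 0.065800 / 0.763300 ≈ 0.086
The drop from 0.207 to 0.086 is the explaining-away (discounting) effect.

Pr[cosmic-ray hit | anomaly flag] ≈ 0.207; Pr[cosmic-ray hit | anomaly flag, real transient source] ≈ 0.086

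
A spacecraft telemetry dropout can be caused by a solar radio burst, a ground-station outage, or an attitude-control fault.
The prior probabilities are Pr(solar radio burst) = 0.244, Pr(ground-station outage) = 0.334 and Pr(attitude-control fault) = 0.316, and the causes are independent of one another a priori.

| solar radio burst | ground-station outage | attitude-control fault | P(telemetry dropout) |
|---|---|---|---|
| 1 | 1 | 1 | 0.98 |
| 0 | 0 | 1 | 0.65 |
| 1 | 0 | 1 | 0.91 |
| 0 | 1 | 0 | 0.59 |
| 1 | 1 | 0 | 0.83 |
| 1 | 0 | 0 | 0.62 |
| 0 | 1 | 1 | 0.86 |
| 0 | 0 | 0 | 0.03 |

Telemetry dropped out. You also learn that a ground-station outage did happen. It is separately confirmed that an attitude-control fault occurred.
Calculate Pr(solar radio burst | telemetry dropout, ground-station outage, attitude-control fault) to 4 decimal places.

Pr(solar radio burst | telemetry dropout, ground-station outage, attitude-control fault) ≈ 0.2689

Enumerate both values of solar radio burst and weight by the priors:
  P(telemetry dropout | ground-station outage, attitude-control fault) = 0.86·0.756 + 0.98·0.244
        = 0.650160 + 0.239120 = 0.889280
Configurations with solar radio burst contribute 0.239120, so
  P(solar radio burst | telemetry dropout, ground-station outage, attitude-control fault) = 0.239120 / 0.889280 ≈ 0.2689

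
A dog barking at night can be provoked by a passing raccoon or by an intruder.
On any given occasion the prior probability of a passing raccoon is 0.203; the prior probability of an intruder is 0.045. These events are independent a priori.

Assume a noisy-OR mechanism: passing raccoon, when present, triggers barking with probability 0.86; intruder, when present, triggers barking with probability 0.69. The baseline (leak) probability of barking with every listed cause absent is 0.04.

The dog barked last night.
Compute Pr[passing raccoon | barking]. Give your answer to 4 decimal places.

Pr[passing raccoon | barking] ≈ 0.7604

Under noisy-OR, P(barking | causes) = 1 − (1−0.04)·∏(1−qᵢ) over the active causes.
Numerator (weight on configurations with passing raccoon): 0.167810 + 0.008754 = 0.176564
Denominator P(barking): 0.04*0.797*0.955 + 0.7024*0.797*0.045 + 0.8656*0.203*0.955 + 0.958336*0.203*0.045 = 0.232201
P(passing raccoon | barking) = 0.176564/0.232201 ≈ 0.7604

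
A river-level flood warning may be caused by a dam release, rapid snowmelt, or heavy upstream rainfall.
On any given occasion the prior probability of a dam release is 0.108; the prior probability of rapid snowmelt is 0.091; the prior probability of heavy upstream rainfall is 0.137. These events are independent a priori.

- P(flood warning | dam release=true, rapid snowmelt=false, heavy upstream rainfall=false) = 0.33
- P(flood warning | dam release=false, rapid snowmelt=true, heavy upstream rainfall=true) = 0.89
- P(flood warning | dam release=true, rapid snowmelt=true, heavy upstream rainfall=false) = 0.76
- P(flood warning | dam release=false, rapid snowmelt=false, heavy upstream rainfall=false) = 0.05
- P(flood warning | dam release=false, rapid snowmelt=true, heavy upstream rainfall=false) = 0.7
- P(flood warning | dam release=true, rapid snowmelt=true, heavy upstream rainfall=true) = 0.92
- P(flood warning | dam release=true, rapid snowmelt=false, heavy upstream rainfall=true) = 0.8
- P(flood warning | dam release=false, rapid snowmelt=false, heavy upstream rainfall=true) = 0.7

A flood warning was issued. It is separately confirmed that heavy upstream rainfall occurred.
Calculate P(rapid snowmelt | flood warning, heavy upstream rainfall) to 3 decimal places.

P(rapid snowmelt | flood warning, heavy upstream rainfall) ≈ 0.112

P(flood warning | heavy upstream rainfall) = 0.7·0.892·0.909 + 0.89·0.892·0.091 + 0.8·0.108·0.909 + 0.92·0.108·0.091 = 0.567580 + 0.072243 + 0.078538 + 0.009042 = 0.727403
Of this, 0.081285 comes from 0.072243 + 0.009042 (the rapid snowmelt=true cases).
P(rapid snowmelt | flood warning, heavy upstream rainfall) = 0.081285 / 0.727403 ≈ 0.112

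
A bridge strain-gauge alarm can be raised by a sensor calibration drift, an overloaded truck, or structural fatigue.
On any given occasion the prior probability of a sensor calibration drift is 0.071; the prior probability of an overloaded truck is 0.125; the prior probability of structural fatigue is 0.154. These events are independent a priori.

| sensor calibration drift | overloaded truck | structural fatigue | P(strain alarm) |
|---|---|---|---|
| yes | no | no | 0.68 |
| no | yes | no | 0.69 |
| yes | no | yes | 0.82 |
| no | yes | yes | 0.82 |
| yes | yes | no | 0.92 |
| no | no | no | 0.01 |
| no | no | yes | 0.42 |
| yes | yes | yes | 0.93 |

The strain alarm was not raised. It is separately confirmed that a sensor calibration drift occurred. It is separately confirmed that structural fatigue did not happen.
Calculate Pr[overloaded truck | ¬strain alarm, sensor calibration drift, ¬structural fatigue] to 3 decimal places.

P(¬strain alarm | sensor calibration drift, ¬structural fatigue) = 0.32·0.875 + 0.08·0.125 = 0.280000 + 0.010000 = 0.290000
Of this, 0.010000 comes from 0.08·0.125 (the overloaded truck=true cases).
Hence the posterior is 0.010000/0.290000 ≈ 0.034.

Pr[overloaded truck | ¬strain alarm, sensor calibration drift, ¬structural fatigue] ≈ 0.034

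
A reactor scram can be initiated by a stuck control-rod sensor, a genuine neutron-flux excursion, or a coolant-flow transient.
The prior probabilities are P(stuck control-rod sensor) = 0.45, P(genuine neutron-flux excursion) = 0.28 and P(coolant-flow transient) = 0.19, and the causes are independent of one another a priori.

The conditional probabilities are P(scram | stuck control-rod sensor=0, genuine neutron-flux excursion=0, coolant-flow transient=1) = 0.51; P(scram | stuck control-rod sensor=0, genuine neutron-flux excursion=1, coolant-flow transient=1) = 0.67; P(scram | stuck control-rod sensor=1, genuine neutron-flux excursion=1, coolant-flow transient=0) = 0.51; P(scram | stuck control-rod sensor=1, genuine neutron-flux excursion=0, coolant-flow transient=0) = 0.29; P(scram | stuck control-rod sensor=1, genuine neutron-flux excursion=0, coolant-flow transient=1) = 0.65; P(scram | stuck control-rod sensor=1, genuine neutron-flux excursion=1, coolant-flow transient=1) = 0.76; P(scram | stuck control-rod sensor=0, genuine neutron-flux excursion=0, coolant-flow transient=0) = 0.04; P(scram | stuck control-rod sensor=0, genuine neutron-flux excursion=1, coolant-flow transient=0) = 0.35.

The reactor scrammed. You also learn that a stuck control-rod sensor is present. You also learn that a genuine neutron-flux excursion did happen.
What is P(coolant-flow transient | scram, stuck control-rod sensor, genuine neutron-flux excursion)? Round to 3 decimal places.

P(coolant-flow transient | scram, stuck control-rod sensor, genuine neutron-flux excursion) ≈ 0.259

Numerator (weight on configurations with coolant-flow transient): 0.76×0.19 = 0.144400
Normalizer over all consistent configurations: 0.51×0.81 + 0.76×0.19 = 0.557500
Posterior = 0.144400 / 0.557500 ≈ 0.259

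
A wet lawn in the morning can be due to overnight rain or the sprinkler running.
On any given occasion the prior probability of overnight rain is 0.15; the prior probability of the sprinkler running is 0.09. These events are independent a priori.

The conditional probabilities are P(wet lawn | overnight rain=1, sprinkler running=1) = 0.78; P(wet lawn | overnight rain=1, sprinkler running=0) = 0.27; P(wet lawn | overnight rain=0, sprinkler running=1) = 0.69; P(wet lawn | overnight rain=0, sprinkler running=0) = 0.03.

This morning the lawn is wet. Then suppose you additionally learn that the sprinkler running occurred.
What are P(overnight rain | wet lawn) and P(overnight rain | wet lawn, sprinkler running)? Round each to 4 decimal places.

P(overnight rain | wet lawn) ≈ 0.3841; P(overnight rain | wet lawn, sprinkler running) ≈ 0.1663

P(wet lawn) = 0.03·0.85·0.91 + 0.69·0.85·0.09 + 0.27·0.15·0.91 + 0.78·0.15·0.09 = 0.023205 + 0.052785 + 0.036855 + 0.010530 = 0.123375
Restricting to configurations with overnight rain present: 0.036855 + 0.010530 = 0.047385.
P(overnight rain | wet lawn) = 0.047385 / 0.123375 ≈ 0.3841

With the extra evidence:
Numerator (weight on configurations with overnight rain): 0.78*0.15 = 0.117000
Normalizer over all consistent configurations: 0.69*0.85 + 0.78*0.15 = 0.703500
Posterior = 0.117000 / 0.703500 ≈ 0.1663
Conditioning on sprinkler running lowers the posterior on overnight rain: the classic explaining-away effect in a common-effect structure.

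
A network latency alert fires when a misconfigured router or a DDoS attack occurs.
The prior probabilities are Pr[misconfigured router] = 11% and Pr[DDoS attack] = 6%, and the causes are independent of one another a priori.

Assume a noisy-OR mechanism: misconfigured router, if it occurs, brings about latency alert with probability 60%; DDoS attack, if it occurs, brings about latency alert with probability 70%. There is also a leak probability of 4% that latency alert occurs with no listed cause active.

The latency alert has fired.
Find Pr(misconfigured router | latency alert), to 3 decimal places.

Under noisy-OR, P(latency alert | causes) = 1 − (1−0.04)·∏(1−qᵢ) over the active causes.
Enumerate the 4 (misconfigured router, DDoS attack) configurations and weight by the priors:
  P(latency alert) = 0.04·0.89·0.94 + 0.712·0.89·0.06 + 0.616·0.11·0.94 + 0.8848·0.11·0.06
        = 0.033464 + 0.038021 + 0.063694 + 0.005840 = 0.141019
Keeping only the misconfigured router-present terms gives 0.069534, so
  P(misconfigured router | latency alert) = 0.069534 / 0.141019 ≈ 0.493

Pr(misconfigured router | latency alert) ≈ 0.493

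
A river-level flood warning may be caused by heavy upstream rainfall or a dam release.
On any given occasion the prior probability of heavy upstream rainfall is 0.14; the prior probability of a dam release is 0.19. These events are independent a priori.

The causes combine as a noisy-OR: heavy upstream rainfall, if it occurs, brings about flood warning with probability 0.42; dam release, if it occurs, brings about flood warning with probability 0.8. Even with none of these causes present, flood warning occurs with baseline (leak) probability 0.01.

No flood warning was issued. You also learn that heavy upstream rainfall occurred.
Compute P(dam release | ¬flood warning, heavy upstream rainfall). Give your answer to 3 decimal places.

Under noisy-OR, P(flood warning | causes) = 1 − (1−0.01)·∏(1−qᵢ) over the active causes.
Weight on dam release=true, given the evidence: 0.11484·0.19 = 0.021820
Normalizer over all consistent configurations: 0.5742·0.81 + 0.11484·0.19 = 0.486922
Posterior = 0.021820 / 0.486922 ≈ 0.045

P(dam release | ¬flood warning, heavy upstream rainfall) ≈ 0.045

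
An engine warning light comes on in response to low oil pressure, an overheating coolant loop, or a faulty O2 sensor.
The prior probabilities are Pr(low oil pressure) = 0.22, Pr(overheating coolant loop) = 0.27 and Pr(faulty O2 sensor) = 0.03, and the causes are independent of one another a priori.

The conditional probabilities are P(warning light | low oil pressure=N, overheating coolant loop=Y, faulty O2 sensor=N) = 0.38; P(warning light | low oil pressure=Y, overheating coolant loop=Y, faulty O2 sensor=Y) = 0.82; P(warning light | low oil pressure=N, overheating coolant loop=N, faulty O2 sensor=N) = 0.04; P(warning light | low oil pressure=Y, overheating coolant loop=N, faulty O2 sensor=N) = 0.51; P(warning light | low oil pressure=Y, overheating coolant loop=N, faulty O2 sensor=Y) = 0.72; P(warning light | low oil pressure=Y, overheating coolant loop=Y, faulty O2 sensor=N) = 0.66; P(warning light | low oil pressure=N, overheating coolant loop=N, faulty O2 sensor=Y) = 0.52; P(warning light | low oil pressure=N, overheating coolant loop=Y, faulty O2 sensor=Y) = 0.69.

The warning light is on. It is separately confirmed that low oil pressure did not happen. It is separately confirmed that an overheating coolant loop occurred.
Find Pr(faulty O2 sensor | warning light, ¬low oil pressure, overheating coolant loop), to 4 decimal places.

P(warning light | ¬low oil pressure, overheating coolant loop) = 0.38×0.97 + 0.69×0.03 = 0.368600 + 0.020700 = 0.389300
The faulty O2 sensor-present share is 0.69×0.03 = 0.020700.
So P(faulty O2 sensor | warning light, ¬low oil pressure, overheating coolant loop) = 0.020700/0.389300 ≈ 0.0532.

Pr(faulty O2 sensor | warning light, ¬low oil pressure, overheating coolant loop) ≈ 0.0532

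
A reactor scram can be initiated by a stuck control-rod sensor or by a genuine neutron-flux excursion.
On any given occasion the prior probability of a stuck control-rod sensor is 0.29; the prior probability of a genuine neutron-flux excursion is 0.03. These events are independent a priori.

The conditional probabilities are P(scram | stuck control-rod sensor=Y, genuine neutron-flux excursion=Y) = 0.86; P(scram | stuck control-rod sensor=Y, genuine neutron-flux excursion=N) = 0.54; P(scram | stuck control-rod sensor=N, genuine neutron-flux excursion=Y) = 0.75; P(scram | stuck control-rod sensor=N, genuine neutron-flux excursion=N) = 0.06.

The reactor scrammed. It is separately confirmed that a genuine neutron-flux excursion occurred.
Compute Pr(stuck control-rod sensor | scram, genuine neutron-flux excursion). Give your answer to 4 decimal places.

Weight on stuck control-rod sensor=true, given the evidence: 0.86·0.29 = 0.249400
The normalizing constant is 0.75·0.71 + 0.86·0.29 = 0.781900
Posterior = 0.249400 / 0.781900 ≈ 0.3190

Pr(stuck control-rod sensor | scram, genuine neutron-flux excursion) ≈ 0.3190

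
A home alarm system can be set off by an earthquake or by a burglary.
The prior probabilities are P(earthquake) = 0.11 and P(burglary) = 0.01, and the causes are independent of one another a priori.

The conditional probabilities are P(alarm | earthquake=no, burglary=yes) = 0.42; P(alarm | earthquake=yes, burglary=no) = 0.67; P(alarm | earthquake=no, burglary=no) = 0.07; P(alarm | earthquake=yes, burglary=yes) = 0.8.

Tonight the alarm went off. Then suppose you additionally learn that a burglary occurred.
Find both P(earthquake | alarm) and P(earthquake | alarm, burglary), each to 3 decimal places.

P(earthquake | alarm) ≈ 0.530; P(earthquake | alarm, burglary) ≈ 0.191

P(alarm) = 0.07·0.89·0.99 + 0.42·0.89·0.01 + 0.67·0.11·0.99 + 0.8·0.11·0.01 = 0.061677 + 0.003738 + 0.072963 + 0.000880 = 0.139258
Of this, 0.073843 comes from 0.072963 + 0.000880 (the earthquake=true cases).
Hence the posterior is 0.073843/0.139258 ≈ 0.530.

With the extra evidence:
Numerator (weight on configurations with earthquake): 0.8·0.11 = 0.088000
Denominator P(alarm | burglary): 0.42·0.89 + 0.8·0.11 = 0.461800
P(earthquake | alarm, burglary) = 0.088000/0.461800 ≈ 0.191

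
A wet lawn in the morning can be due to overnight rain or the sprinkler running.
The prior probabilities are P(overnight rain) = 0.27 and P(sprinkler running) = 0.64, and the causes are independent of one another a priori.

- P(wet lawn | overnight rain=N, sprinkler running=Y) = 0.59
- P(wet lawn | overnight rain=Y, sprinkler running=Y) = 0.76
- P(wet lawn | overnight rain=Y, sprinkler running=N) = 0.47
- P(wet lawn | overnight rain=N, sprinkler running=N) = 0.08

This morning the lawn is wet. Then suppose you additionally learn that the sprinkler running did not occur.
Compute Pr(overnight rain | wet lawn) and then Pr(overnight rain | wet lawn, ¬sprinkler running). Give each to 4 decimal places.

P(wet lawn) = 0.08×0.73×0.36 + 0.59×0.73×0.64 + 0.47×0.27×0.36 + 0.76×0.27×0.64 = 0.021024 + 0.275648 + 0.045684 + 0.131328 = 0.473684
The overnight rain-present share is 0.045684 + 0.131328 = 0.177012.
So P(overnight rain | wet lawn) = 0.177012/0.473684 ≈ 0.3737.

Now also conditioning on sprinkler running≠true:
P(wet lawn | ¬sprinkler running) = 0.08*0.73 + 0.47*0.27 = 0.058400 + 0.126900 = 0.185300
The overnight rain-present share is 0.47*0.27 = 0.126900.
So P(overnight rain | wet lawn, ¬sprinkler running) = 0.126900/0.185300 ≈ 0.6848.

Pr(overnight rain | wet lawn) ≈ 0.3737; Pr(overnight rain | wet lawn, ¬sprinkler running) ≈ 0.6848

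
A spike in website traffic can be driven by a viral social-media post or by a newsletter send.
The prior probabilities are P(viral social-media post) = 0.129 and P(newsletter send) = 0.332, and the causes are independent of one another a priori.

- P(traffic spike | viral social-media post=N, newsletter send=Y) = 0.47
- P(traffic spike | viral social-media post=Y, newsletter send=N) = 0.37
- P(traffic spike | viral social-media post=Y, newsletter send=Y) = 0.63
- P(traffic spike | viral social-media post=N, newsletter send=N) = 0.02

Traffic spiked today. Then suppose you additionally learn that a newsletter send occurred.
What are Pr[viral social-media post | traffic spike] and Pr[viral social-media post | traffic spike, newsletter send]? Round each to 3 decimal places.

Pr[viral social-media post | traffic spike] ≈ 0.285; Pr[viral social-media post | traffic spike, newsletter send] ≈ 0.166

Weight on viral social-media post=true, given the evidence: 0.031884 + 0.026982 = 0.058866
Denominator P(traffic spike): 0.02×0.871×0.668 + 0.47×0.871×0.332 + 0.37×0.129×0.668 + 0.63×0.129×0.332 = 0.206414
Posterior = 0.058866 / 0.206414 ≈ 0.285

With the extra evidence:
For the numerator, keep only viral social-media post=true terms: 0.63·0.129 = 0.081270
Denominator P(traffic spike | newsletter send): 0.47·0.871 + 0.63·0.129 = 0.490640
P(viral social-media post | traffic spike, newsletter send) = 0.081270/0.490640 ≈ 0.166
This is intercausal reasoning (explaining away): once newsletter send accounts for the traffic spike, viral social-media post becomes less likely.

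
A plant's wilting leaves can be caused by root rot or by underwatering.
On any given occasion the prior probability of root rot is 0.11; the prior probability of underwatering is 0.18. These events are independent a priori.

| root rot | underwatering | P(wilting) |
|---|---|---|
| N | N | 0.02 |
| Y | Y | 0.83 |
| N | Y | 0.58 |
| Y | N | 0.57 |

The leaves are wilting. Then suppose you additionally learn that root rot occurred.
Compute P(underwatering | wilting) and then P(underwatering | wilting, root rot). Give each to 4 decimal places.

Enumerate the 4 (root rot, underwatering) configurations and weight by the priors:
  P(wilting) = 0.02×0.89×0.82 + 0.58×0.89×0.18 + 0.57×0.11×0.82 + 0.83×0.11×0.18
        = 0.014596 + 0.092916 + 0.051414 + 0.016434 = 0.175360
Configurations with underwatering contribute 0.109350, so
  P(underwatering | wilting) = 0.109350 / 0.175360 ≈ 0.6236

Now also conditioning on root rot=true:
Weight on underwatering=true, given the evidence: 0.83·0.18 = 0.149400
The normalizing constant is 0.57·0.82 + 0.83·0.18 = 0.616800
P(underwatering | wilting, root rot) = 0.149400/0.616800 ≈ 0.2422

P(underwatering | wilting) ≈ 0.6236; P(underwatering | wilting, root rot) ≈ 0.2422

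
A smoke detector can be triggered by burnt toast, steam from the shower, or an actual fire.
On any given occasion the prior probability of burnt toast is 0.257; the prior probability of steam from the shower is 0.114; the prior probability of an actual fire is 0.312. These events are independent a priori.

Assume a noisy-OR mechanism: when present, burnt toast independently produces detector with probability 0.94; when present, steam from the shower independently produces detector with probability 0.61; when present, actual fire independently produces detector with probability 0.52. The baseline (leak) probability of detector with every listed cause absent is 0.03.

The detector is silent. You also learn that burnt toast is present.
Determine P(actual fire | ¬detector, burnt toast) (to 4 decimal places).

P(actual fire | ¬detector, burnt toast) ≈ 0.1788

Under noisy-OR, P(detector | causes) = 1 − (1−0.03)·∏(1−qᵢ) over the active causes.
P(¬detector | burnt toast) = 0.0582*0.886*0.688 + 0.027936*0.886*0.312 + 0.022698*0.114*0.688 + 0.010895*0.114*0.312 = 0.035477 + 0.007722 + 0.001780 + 0.000388 = 0.045367
The actual fire-present share is 0.007722 + 0.000388 = 0.008110.
P(actual fire | ¬detector, burnt toast) = 0.008110 / 0.045367 ≈ 0.1788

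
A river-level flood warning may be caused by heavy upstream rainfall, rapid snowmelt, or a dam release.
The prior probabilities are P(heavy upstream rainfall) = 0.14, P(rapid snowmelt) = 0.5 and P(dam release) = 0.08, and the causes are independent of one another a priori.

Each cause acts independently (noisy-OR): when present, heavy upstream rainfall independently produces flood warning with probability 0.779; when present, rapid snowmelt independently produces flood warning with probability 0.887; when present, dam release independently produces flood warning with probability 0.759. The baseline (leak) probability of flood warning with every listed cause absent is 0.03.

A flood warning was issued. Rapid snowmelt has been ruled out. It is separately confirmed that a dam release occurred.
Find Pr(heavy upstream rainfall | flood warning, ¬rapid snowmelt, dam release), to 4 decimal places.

Under noisy-OR, P(flood warning | causes) = 1 − (1−0.03)·∏(1−qᵢ) over the active causes.
Numerator (weight on configurations with heavy upstream rainfall): 0.948337·0.14 = 0.132767
Normalizer over all consistent configurations: 0.76623·0.86 + 0.948337·0.14 = 0.791725
Posterior = 0.132767 / 0.791725 ≈ 0.1677

Pr(heavy upstream rainfall | flood warning, ¬rapid snowmelt, dam release) ≈ 0.1677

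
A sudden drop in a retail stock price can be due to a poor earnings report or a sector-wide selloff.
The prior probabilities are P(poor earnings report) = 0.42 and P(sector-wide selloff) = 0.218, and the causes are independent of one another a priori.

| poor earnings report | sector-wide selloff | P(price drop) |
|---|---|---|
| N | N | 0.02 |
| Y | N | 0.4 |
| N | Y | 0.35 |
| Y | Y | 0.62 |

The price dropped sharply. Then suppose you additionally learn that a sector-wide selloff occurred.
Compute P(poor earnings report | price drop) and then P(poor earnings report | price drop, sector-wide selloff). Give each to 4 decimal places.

P(poor earnings report | price drop) ≈ 0.7792; P(poor earnings report | price drop, sector-wide selloff) ≈ 0.5619

P(price drop) = 0.02·0.58·0.782 + 0.35·0.58·0.218 + 0.4·0.42·0.782 + 0.62·0.42·0.218 = 0.009071 + 0.044254 + 0.131376 + 0.056767 = 0.241468
Of this, 0.188143 comes from 0.131376 + 0.056767 (the poor earnings report=true cases).
P(poor earnings report | price drop) = 0.188143 / 0.241468 ≈ 0.7792

Now also conditioning on sector-wide selloff=true:
P(price drop | sector-wide selloff) = 0.35*0.58 + 0.62*0.42 = 0.203000 + 0.260400 = 0.463400
The poor earnings report-present share is 0.62*0.42 = 0.260400.
Hence the posterior is 0.260400/0.463400 ≈ 0.5619.
Conditioning on sector-wide selloff lowers the posterior on poor earnings report: the classic explaining-away effect in a common-effect structure.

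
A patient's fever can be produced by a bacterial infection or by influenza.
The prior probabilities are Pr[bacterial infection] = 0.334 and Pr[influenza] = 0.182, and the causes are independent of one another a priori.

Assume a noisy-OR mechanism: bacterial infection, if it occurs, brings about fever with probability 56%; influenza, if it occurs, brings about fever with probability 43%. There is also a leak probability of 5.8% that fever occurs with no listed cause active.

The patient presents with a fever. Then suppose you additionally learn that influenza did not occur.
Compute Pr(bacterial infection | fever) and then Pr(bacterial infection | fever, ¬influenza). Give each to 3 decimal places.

Pr(bacterial infection | fever) ≈ 0.702; Pr(bacterial infection | fever, ¬influenza) ≈ 0.835

Under noisy-OR, P(fever | causes) = 1 − (1−0.058)·∏(1−qᵢ) over the active causes.
For the numerator, keep only bacterial infection=true terms: 0.159971 + 0.046427 = 0.206398
The normalizing constant is 0.058*0.666*0.818 + 0.46306*0.666*0.182 + 0.58552*0.334*0.818 + 0.763746*0.334*0.182 = 0.294124
Posterior = 0.206398 / 0.294124 ≈ 0.702

Now condition on the additional information:
By total probability over both values of bacterial infection:
  P(fever | ¬influenza) = 0.058·0.666 + 0.58552·0.334
        = 0.038628 + 0.195564 = 0.234192
The terms with bacterial infection present sum to 0.195564, so
  P(bacterial infection | fever, ¬influenza) = 0.195564 / 0.234192 ≈ 0.835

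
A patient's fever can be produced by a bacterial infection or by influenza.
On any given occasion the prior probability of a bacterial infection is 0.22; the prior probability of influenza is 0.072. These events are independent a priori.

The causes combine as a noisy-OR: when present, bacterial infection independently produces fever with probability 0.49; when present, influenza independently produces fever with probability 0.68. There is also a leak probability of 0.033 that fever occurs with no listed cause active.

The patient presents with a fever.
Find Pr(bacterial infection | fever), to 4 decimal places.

Pr(bacterial infection | fever) ≈ 0.6508

Under noisy-OR, P(fever | causes) = 1 − (1−0.033)·∏(1−qᵢ) over the active causes.
P(fever) = 0.033*0.78*0.928 + 0.69056*0.78*0.072 + 0.50683*0.22*0.928 + 0.842186*0.22*0.072 = 0.023887 + 0.038782 + 0.103474 + 0.013340 = 0.179483
Of this, 0.116814 comes from 0.103474 + 0.013340 (the bacterial infection=true cases).
So P(bacterial infection | fever) = 0.116814/0.179483 ≈ 0.6508.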